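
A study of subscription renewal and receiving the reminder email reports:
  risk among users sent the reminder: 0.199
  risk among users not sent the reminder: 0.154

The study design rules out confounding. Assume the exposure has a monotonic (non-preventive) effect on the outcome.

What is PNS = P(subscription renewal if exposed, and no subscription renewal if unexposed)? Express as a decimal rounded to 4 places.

Let p₁ = 0.199, p₀ = 0.154.
Under exogeneity and monotonicity, PNS = p₁ − p₀.
PNS = 0.199 − 0.154 = 0.045

PNS ≈ 0.0450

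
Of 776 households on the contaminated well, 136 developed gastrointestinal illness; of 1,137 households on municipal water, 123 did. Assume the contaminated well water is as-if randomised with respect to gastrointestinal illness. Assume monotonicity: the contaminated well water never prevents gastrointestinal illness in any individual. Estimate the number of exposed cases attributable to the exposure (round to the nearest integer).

p₁ = P(outcome | exposed) = 136/776 = 0.17526
p₀ = P(outcome | unexposed) = 123/1137 = 0.10818
PN = (p₁ − p₀)/p₁ = (0.17526 − 0.10818) / 0.17526 ≈ 0.38274.
Attributable cases ≈ PN × (exposed cases) = 0.38274 × 136 ≈ 52.05.

about 52 cases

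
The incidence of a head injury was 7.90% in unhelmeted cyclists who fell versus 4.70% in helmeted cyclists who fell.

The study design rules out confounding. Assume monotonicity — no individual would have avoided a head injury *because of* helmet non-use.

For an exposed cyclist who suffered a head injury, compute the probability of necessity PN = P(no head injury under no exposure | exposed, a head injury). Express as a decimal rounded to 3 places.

PN ≈ 0.405

p₁ = 0.079, p₀ = 0.047.
Under exogeneity and monotonicity, PN = (p₁ − p₀) / p₁.
PN = (0.079 − 0.047) / 0.079 = 0.032 / 0.079 ≈ 0.4051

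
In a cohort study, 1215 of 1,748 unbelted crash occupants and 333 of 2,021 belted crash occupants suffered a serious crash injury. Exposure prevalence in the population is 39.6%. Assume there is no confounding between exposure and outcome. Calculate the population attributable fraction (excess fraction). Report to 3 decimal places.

p₁ = P(outcome | exposed) = 1215/1748 = 0.69508
p₀ = P(outcome | unexposed) = 333/2021 = 0.16477
Overall risk P(Y=1) = π·p₁ + (1−π)·p₀ = 0.396×0.69508 + 0.604×0.16477 = 0.37477.
Under exogeneity, PAF = [P(Y=1) − p₀] / P(Y=1).
PAF = (0.37477 − 0.16477) / 0.37477 ≈ 0.5603

PAF ≈ 0.560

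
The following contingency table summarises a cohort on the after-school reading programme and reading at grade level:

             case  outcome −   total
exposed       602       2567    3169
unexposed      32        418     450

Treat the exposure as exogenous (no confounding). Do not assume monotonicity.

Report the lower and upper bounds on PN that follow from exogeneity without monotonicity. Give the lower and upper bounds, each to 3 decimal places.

0.626 ≤ PN ≤ 1.000

p₁ = P(outcome | exposed) = 602/3169 = 0.18997
p₀ = P(outcome | unexposed) = 32/450 = 0.071111
Under exogeneity alone the bounds on PN are max{0,(p₁−p₀)/p₁} ≤ PN ≤ min{1,(1−p₀)/p₁}.
  lower = (p₁ − p₀)/p₁ = 0.11885 / 0.18997 ≈ 0.6257
  upper = min{1, (1 − p₀)/p₁} = 0.92889 / 0.18997 ≈ 4.8898 → capped at 1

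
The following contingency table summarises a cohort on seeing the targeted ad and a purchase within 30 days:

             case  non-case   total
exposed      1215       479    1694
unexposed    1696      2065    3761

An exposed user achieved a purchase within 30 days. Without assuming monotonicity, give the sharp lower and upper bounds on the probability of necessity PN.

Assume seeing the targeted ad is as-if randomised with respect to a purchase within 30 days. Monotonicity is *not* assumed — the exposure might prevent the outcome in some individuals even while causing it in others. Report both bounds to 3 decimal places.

p₁ = P(outcome | exposed) = 1215/1694 = 0.71724
p₀ = P(outcome | unexposed) = 1696/3761 = 0.45094
Under exogeneity alone the bounds on PN are max{0,(p₁−p₀)/p₁} ≤ PN ≤ min{1,(1−p₀)/p₁}.
  lower = (p₁ − p₀)/p₁ = 0.26629 / 0.71724 ≈ 0.3713
  upper = min{1, (1 − p₀)/p₁} = 0.54906 / 0.71724 ≈ 0.7655

0.371 ≤ PN ≤ 0.766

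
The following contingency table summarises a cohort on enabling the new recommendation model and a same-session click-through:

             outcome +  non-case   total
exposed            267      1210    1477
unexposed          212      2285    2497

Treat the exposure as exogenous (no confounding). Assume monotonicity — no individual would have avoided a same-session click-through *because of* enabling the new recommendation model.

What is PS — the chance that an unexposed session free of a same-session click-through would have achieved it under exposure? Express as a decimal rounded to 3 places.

PS ≈ 0.105

p₁ = P(outcome | exposed) = 267/1477 = 0.18077
p₀ = P(outcome | unexposed) = 212/2497 = 0.084902
Under exogeneity and monotonicity, PS = (p₁ − p₀)/(1 − p₀).
PS = (0.18077 − 0.084902) / 0.9151 ≈ 0.1048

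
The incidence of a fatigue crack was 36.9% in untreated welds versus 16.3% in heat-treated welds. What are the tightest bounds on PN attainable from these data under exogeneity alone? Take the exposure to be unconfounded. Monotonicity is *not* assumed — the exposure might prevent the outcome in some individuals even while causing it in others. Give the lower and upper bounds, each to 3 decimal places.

0.558 ≤ PN ≤ 1.000

p₁ = 0.369, p₀ = 0.163.
Under exogeneity alone the bounds on PN are max{0,(p₁−p₀)/p₁} ≤ PN ≤ min{1,(1−p₀)/p₁}.
  lower = (p₁ − p₀)/p₁ = 0.206 / 0.369 ≈ 0.5583
  upper = min{1, (1 − p₀)/p₁} = 0.837 / 0.369 ≈ 2.2683 → capped at 1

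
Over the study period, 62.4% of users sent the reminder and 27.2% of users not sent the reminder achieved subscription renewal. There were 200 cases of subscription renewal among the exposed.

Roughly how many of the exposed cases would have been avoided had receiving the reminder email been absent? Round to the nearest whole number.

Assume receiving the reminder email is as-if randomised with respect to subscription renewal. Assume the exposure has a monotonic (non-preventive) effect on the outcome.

p₁ = 0.624, p₀ = 0.272.
PN = (p₁ − p₀)/p₁ = (0.624 − 0.272) / 0.624 ≈ 0.56410.
Attributable cases ≈ PN × (exposed cases) = 0.56410 × 200 ≈ 112.82.

about 113 cases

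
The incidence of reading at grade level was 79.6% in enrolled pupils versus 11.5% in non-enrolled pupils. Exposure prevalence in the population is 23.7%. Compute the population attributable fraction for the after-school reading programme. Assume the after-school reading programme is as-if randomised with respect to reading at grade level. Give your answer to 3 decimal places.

p₁ = 0.796, p₀ = 0.115.
Overall risk P(Y=1) = π·p₁ + (1−π)·p₀ = 0.237×0.796 + 0.763×0.115 = 0.2764.
Under exogeneity, PAF = [P(Y=1) − p₀] / P(Y=1).
PAF = (0.2764 − 0.115) / 0.2764 ≈ 0.5839

PAF ≈ 0.584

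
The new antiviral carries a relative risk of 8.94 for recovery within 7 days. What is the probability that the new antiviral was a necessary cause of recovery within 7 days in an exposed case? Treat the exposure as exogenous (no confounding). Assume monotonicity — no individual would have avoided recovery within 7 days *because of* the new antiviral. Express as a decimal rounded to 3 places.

PN ≈ 0.888

Under exogeneity and monotonicity, PN = (RR − 1) / RR = 1 − 1/RR.
PN = (8.94 − 1) / 8.94 = 7.94 / 8.94 ≈ 0.8881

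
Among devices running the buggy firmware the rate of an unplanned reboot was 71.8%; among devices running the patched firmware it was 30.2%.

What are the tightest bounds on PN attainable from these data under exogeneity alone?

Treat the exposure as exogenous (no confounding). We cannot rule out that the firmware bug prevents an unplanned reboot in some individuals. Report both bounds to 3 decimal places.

0.579 ≤ PN ≤ 0.972

p₁ = 0.718, p₀ = 0.302.
Under exogeneity alone the bounds on PN are max{0,(p₁−p₀)/p₁} ≤ PN ≤ min{1,(1−p₀)/p₁}.
  lower = (p₁ − p₀)/p₁ = 0.416 / 0.718 ≈ 0.5794
  upper = min{1, (1 − p₀)/p₁} = 0.698 / 0.718 ≈ 0.9721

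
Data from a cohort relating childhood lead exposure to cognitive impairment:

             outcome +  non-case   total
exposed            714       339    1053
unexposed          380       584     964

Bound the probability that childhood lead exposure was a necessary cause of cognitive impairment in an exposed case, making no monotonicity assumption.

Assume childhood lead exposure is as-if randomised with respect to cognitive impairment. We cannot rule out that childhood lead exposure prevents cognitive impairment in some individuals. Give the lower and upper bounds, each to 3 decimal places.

p₁ = P(outcome | exposed) = 714/1053 = 0.67806
p₀ = P(outcome | unexposed) = 380/964 = 0.39419
Under exogeneity alone the bounds on PN are max{0,(p₁−p₀)/p₁} ≤ PN ≤ min{1,(1−p₀)/p₁}.
  lower = (p₁ − p₀)/p₁ = 0.28387 / 0.67806 ≈ 0.4187
  upper = min{1, (1 − p₀)/p₁} = 0.60581 / 0.67806 ≈ 0.8934

0.419 ≤ PN ≤ 0.893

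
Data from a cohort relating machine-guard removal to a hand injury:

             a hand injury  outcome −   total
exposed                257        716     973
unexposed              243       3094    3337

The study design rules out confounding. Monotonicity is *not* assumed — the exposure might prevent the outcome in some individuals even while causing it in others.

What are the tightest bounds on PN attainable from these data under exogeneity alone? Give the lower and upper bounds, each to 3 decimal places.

p₁ = P(outcome | exposed) = 257/973 = 0.26413
p₀ = P(outcome | unexposed) = 243/3337 = 0.07282
Under exogeneity alone the bounds on PN are max{0,(p₁−p₀)/p₁} ≤ PN ≤ min{1,(1−p₀)/p₁}.
  lower = (p₁ − p₀)/p₁ = 0.19131 / 0.26413 ≈ 0.7243
  upper = min{1, (1 − p₀)/p₁} = 0.92718 / 0.26413 ≈ 3.5103 → capped at 1

0.724 ≤ PN ≤ 1.000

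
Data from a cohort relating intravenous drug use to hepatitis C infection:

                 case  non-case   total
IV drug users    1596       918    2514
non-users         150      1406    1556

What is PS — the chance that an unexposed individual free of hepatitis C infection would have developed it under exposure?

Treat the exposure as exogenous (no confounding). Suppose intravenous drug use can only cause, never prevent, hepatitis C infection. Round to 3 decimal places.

p₁ = P(outcome | exposed) = 1596/2514 = 0.63484
p₀ = P(outcome | unexposed) = 150/1556 = 0.096401
Under exogeneity and monotonicity, PS = (p₁ − p₀)/(1 − p₀).
PS = (0.63484 − 0.096401) / 0.9036 ≈ 0.5959

PS ≈ 0.596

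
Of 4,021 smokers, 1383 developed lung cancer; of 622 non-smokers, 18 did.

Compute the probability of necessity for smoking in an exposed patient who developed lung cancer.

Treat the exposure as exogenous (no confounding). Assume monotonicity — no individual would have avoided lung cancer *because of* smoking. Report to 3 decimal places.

p₁ = P(outcome | exposed) = 1383/4021 = 0.34394
p₀ = P(outcome | unexposed) = 18/622 = 0.028939
Under exogeneity and monotonicity, PN = (p₁ − p₀) / p₁.
PN = (0.34394 − 0.028939) / 0.34394 = 0.31501 / 0.34394 ≈ 0.9159

PN ≈ 0.916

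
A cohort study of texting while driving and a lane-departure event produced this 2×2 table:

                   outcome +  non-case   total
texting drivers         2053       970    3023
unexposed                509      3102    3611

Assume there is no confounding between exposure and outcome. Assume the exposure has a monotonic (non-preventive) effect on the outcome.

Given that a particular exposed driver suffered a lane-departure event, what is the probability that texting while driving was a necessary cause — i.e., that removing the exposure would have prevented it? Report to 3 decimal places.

PN ≈ 0.792

p₁ = P(outcome | exposed) = 2053/3023 = 0.67913
p₀ = P(outcome | unexposed) = 509/3611 = 0.14096
Under exogeneity and monotonicity, PN = (p₁ − p₀)/p₁.
PN = (0.67913 − 0.14096) / 0.67913 ≈ 0.7924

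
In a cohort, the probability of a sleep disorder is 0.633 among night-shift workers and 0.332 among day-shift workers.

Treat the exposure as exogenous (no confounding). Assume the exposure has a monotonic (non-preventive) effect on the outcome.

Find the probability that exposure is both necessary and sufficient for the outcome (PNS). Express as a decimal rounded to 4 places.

PNS ≈ 0.3010

Let p₁ = 0.633, p₀ = 0.332.
Under exogeneity and monotonicity, PNS = p₁ − p₀.
PNS = 0.633 − 0.332 = 0.301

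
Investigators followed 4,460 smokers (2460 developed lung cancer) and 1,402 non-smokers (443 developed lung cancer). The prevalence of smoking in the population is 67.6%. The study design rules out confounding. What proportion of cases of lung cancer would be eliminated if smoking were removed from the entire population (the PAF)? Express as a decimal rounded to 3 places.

PAF ≈ 0.335

p₁ = P(outcome | exposed) = 2460/4460 = 0.55157
p₀ = P(outcome | unexposed) = 443/1402 = 0.31598
Overall risk P(Y=1) = π·p₁ + (1−π)·p₀ = 0.676×0.55157 + 0.324×0.31598 = 0.47524.
Under exogeneity, PAF = [P(Y=1) − p₀] / P(Y=1).
PAF = (0.47524 − 0.31598) / 0.47524 ≈ 0.3351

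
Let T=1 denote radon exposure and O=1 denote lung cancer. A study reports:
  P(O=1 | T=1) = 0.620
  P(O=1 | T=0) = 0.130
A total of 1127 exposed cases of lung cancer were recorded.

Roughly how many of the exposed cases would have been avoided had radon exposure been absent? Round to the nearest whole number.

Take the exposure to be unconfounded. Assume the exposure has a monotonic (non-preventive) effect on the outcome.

about 891 cases

Let p₁ = 0.62, p₀ = 0.13.
PN = (p₁ − p₀)/p₁ = (0.62 − 0.13) / 0.62 ≈ 0.79032.
Attributable cases ≈ PN × (exposed cases) = 0.79032 × 1127 ≈ 890.69.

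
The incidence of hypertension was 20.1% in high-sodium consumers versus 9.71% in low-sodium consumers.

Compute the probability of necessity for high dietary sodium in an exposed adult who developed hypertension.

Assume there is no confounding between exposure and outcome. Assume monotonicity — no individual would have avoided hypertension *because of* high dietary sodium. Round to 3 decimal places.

p₁ = 0.201, p₀ = 0.0971.
Under exogeneity and monotonicity, PN = (p₁ − p₀) / p₁.
PN = (0.201 − 0.0971) / 0.201 = 0.1039 / 0.201 ≈ 0.5169

PN ≈ 0.517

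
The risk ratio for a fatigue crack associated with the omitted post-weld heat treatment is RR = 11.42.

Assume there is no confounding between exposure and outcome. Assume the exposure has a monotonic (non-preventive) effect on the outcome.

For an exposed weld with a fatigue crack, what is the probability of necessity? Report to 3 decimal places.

PN ≈ 0.912

Under exogeneity and monotonicity, PN = (RR − 1) / RR = 1 − 1/RR.
PN = (11.42 − 1) / 11.42 = 10.42 / 11.42 ≈ 0.9124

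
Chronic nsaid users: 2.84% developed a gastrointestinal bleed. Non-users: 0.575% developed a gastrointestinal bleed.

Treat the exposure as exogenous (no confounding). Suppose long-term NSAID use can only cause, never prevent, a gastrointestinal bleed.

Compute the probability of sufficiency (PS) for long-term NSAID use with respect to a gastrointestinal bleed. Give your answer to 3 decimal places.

PS ≈ 0.023

p₁ = 0.0284, p₀ = 0.00575.
Under exogeneity and monotonicity, PS = (p₁ − p₀) / (1 − p₀).
PS = (0.0284 − 0.00575) / (1 − 0.00575) = 0.02265 / 0.99425 ≈ 0.0228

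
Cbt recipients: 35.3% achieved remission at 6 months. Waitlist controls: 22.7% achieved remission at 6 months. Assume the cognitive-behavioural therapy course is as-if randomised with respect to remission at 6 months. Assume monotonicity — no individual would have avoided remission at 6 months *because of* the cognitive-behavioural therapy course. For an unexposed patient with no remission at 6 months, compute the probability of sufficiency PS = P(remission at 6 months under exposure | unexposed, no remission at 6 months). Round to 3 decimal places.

PS ≈ 0.163

p₁ = 0.353, p₀ = 0.227.
Under exogeneity and monotonicity, PS = (p₁ − p₀) / (1 − p₀).
PS = (0.353 − 0.227) / (1 − 0.227) = 0.126 / 0.773 ≈ 0.1630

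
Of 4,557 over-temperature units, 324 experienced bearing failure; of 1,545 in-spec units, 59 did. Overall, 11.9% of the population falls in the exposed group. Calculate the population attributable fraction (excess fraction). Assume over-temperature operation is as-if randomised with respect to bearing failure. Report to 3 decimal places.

p₁ = P(outcome | exposed) = 324/4557 = 0.071099
p₀ = P(outcome | unexposed) = 59/1545 = 0.038188
Overall risk P(Y=1) = π·p₁ + (1−π)·p₀ = 0.119×0.071099 + 0.881×0.038188 = 0.042104.
Under exogeneity, PAF = [P(Y=1) − p₀] / P(Y=1).
PAF = (0.042104 − 0.038188) / 0.042104 ≈ 0.0930

PAF ≈ 0.093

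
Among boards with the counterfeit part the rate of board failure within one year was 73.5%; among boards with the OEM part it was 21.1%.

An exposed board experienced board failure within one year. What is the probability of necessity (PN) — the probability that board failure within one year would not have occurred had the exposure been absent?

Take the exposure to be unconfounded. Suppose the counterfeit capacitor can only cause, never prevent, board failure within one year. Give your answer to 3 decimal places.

p₁ = 0.735, p₀ = 0.211.
Under exogeneity and monotonicity, PN = (p₁ − p₀) / p₁.
PN = (0.735 − 0.211) / 0.735 = 0.524 / 0.735 ≈ 0.7129

PN ≈ 0.713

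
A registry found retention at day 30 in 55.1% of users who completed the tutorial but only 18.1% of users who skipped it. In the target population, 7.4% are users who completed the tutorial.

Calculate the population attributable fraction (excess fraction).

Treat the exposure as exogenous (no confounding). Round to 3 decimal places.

PAF ≈ 0.131

p₁ = 0.551, p₀ = 0.181.
Overall risk P(Y=1) = π·p₁ + (1−π)·p₀ = 0.074×0.551 + 0.926×0.181 = 0.20838.
Under exogeneity, PAF = [P(Y=1) − p₀] / P(Y=1).
PAF = (0.20838 − 0.181) / 0.20838 ≈ 0.1314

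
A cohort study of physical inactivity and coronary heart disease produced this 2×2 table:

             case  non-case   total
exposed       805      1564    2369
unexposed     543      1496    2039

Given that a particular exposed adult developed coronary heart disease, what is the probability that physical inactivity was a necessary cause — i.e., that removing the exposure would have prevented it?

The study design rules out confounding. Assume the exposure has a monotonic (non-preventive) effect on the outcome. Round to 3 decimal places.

PN ≈ 0.216

p₁ = P(outcome | exposed) = 805/2369 = 0.33981
p₀ = P(outcome | unexposed) = 543/2039 = 0.26631
Under exogeneity and monotonicity, PN = (p₁ − p₀)/p₁.
PN = (0.33981 − 0.26631) / 0.33981 ≈ 0.2163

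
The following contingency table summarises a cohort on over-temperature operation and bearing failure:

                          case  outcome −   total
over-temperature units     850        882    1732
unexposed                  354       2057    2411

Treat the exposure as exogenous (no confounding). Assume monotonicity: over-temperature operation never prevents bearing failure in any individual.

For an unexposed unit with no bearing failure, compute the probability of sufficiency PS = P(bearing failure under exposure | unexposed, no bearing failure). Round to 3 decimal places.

PS ≈ 0.403

p₁ = P(outcome | exposed) = 850/1732 = 0.49076
p₀ = P(outcome | unexposed) = 354/2411 = 0.14683
Under exogeneity and monotonicity, PS = (p₁ − p₀)/(1 − p₀).
PS = (0.49076 − 0.14683) / 0.85317 ≈ 0.4031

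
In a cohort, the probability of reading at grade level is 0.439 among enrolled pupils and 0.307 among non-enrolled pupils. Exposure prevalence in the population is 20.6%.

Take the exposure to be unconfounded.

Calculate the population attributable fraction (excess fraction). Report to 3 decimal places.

PAF ≈ 0.081

Let p₁ = 0.439, p₀ = 0.307.
Overall risk P(Y=1) = π·p₁ + (1−π)·p₀ = 0.206×0.439 + 0.794×0.307 = 0.33419.
Under exogeneity, PAF = [P(Y=1) − p₀] / P(Y=1).
PAF = (0.33419 − 0.307) / 0.33419 ≈ 0.0814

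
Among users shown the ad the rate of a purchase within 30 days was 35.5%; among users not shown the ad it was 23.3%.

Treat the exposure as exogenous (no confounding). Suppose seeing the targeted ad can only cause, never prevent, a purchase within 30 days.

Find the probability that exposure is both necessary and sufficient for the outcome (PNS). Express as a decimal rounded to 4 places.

p₁ = 0.355, p₀ = 0.233.
Under exogeneity and monotonicity, PNS = p₁ − p₀.
PNS = 0.355 − 0.233 = 0.122

PNS ≈ 0.1220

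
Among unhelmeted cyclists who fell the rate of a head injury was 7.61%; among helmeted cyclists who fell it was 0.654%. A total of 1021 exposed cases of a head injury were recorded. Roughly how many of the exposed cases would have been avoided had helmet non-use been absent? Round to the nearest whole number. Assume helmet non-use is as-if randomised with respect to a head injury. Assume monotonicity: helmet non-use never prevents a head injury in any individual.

p₁ = 0.0761, p₀ = 0.00654.
PN = (p₁ − p₀)/p₁ = (0.0761 − 0.00654) / 0.0761 ≈ 0.91406.
Attributable cases ≈ PN × (exposed cases) = 0.91406 × 1021 ≈ 933.26.

about 933 cases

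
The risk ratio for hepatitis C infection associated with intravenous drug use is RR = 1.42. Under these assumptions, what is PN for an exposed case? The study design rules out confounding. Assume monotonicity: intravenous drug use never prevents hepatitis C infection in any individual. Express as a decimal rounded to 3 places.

Under exogeneity and monotonicity, PN = (RR − 1) / RR = 1 − 1/RR.
PN = (1.42 − 1) / 1.42 = 0.42 / 1.42 ≈ 0.2958

PN ≈ 0.296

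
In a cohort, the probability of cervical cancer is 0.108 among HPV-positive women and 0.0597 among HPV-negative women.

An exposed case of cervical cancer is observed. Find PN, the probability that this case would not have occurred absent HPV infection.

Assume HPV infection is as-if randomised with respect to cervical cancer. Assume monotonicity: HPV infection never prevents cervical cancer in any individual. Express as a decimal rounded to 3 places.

PN ≈ 0.447

Let p₁ = 0.108, p₀ = 0.0597.
Under exogeneity and monotonicity, PN = (p₁ − p₀) / p₁.
PN = (0.108 − 0.0597) / 0.108 = 0.0483 / 0.108 ≈ 0.4472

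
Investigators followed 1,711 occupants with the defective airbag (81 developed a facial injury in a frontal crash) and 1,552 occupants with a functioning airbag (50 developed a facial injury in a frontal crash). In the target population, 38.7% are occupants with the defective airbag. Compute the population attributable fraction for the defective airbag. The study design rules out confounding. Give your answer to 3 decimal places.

PAF ≈ 0.154

p₁ = P(outcome | exposed) = 81/1711 = 0.047341
p₀ = P(outcome | unexposed) = 50/1552 = 0.032216
Overall risk P(Y=1) = π·p₁ + (1−π)·p₀ = 0.387×0.047341 + 0.613×0.032216 = 0.03807.
Under exogeneity, PAF = [P(Y=1) − p₀] / P(Y=1).
PAF = (0.03807 − 0.032216) / 0.03807 ≈ 0.1537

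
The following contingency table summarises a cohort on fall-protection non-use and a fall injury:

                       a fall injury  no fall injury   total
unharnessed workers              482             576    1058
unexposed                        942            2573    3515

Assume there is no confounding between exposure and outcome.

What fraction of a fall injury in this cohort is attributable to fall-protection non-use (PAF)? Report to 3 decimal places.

PAF ≈ 0.139

p₁ = P(outcome | exposed) = 482/1058 = 0.45558
p₀ = P(outcome | unexposed) = 942/3515 = 0.26799
Exposure prevalence π = 1058/4573 = 0.23136; overall risk P(Y=1) = 0.31139.
Under exogeneity, PAF = [P(Y=1) − p₀]/P(Y=1).
PAF = (0.31139 − 0.26799) / 0.31139 ≈ 0.1394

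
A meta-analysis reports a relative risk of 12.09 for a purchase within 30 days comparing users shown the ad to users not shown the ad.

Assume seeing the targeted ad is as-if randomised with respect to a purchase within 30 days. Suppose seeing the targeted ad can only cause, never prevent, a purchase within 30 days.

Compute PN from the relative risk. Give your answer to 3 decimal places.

PN ≈ 0.917

Under exogeneity and monotonicity, PN = (RR − 1) / RR = 1 − 1/RR.
PN = (12.09 − 1) / 12.09 = 11.09 / 12.09 ≈ 0.9173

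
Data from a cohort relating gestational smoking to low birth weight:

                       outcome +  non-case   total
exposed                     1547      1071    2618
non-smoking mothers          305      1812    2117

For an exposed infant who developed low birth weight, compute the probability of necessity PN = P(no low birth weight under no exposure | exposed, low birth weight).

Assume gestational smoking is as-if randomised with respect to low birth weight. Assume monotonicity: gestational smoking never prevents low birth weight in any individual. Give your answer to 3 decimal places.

PN ≈ 0.756

p₁ = P(outcome | exposed) = 1547/2618 = 0.59091
p₀ = P(outcome | unexposed) = 305/2117 = 0.14407
Under exogeneity and monotonicity, PN = (p₁ − p₀) / p₁.
PN = (0.59091 − 0.14407) / 0.59091 = 0.44684 / 0.59091 ≈ 0.7562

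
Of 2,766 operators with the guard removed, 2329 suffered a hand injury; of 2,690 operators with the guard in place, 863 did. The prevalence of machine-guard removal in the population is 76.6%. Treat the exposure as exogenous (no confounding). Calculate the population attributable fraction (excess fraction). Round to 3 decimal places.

PAF ≈ 0.554

p₁ = P(outcome | exposed) = 2329/2766 = 0.84201
p₀ = P(outcome | unexposed) = 863/2690 = 0.32082
Overall risk P(Y=1) = π·p₁ + (1−π)·p₀ = 0.766×0.84201 + 0.234×0.32082 = 0.72005.
Under exogeneity, PAF = [P(Y=1) − p₀] / P(Y=1).
PAF = (0.72005 − 0.32082) / 0.72005 ≈ 0.5545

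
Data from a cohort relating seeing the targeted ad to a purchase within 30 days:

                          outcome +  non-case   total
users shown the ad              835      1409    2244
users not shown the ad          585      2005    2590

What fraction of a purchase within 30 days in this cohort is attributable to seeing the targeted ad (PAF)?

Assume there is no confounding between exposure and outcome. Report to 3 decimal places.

PAF ≈ 0.231

p₁ = P(outcome | exposed) = 835/2244 = 0.3721
p₀ = P(outcome | unexposed) = 585/2590 = 0.22587
Exposure prevalence π = 2244/4834 = 0.46421; overall risk P(Y=1) = 0.29375.
Under exogeneity, PAF = [P(Y=1) − p₀]/P(Y=1).
PAF = (0.29375 − 0.22587) / 0.29375 ≈ 0.2311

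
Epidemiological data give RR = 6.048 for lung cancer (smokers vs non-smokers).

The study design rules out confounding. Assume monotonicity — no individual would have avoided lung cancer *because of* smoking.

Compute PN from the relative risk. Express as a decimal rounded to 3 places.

PN ≈ 0.835

Under exogeneity and monotonicity, PN = (RR − 1) / RR = 1 − 1/RR.
PN = (6.048 − 1) / 6.048 = 5.048 / 6.048 ≈ 0.8347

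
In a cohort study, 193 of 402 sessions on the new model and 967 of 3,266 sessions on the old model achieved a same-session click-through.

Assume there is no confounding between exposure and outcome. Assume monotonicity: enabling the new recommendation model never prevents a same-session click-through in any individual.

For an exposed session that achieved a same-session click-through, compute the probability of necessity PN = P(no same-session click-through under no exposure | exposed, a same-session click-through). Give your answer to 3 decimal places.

p₁ = P(outcome | exposed) = 193/402 = 0.4801
p₀ = P(outcome | unexposed) = 967/3266 = 0.29608
Under exogeneity and monotonicity, PN = (p₁ − p₀) / p₁.
PN = (0.4801 − 0.29608) / 0.4801 = 0.18402 / 0.4801 ≈ 0.3833

PN ≈ 0.383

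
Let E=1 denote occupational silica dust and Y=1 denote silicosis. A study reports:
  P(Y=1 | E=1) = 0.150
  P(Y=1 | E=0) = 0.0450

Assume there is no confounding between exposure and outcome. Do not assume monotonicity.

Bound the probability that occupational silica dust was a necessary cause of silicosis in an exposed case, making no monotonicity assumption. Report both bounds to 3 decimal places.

0.700 ≤ PN ≤ 1.000

Let p₁ = 0.15, p₀ = 0.045.
Under exogeneity alone the bounds on PN are max{0,(p₁−p₀)/p₁} ≤ PN ≤ min{1,(1−p₀)/p₁}.
  lower = (p₁ − p₀)/p₁ = 0.105 / 0.15 ≈ 0.7000
  upper = min{1, (1 − p₀)/p₁} = 0.955 / 0.15 ≈ 6.3667 → capped at 1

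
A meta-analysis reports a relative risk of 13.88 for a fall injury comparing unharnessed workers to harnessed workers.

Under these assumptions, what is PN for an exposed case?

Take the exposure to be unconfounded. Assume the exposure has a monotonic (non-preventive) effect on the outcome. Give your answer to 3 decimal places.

Under exogeneity and monotonicity, PN = (RR − 1) / RR = 1 − 1/RR.
PN = (13.88 − 1) / 13.88 = 12.88 / 13.88 ≈ 0.9280

PN ≈ 0.928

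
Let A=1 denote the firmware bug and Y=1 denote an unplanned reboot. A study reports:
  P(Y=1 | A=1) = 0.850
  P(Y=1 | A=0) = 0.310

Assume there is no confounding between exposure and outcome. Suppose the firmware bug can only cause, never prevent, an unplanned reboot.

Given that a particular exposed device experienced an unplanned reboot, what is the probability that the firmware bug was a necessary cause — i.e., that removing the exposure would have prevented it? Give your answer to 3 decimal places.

PN ≈ 0.635

Let p₁ = 0.85, p₀ = 0.31.
Under exogeneity and monotonicity, PN = (p₁ − p₀) / p₁.
PN = (0.85 − 0.31) / 0.85 = 0.54 / 0.85 ≈ 0.6353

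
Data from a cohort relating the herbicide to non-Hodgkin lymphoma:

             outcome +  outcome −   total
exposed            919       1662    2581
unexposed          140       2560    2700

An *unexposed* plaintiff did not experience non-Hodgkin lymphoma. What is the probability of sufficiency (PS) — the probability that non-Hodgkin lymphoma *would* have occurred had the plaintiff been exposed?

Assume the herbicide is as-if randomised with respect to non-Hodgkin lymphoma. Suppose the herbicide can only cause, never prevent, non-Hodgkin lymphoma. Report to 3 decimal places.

PS ≈ 0.321

p₁ = P(outcome | exposed) = 919/2581 = 0.35606
p₀ = P(outcome | unexposed) = 140/2700 = 0.051852
Under exogeneity and monotonicity, PS = (p₁ − p₀)/(1 − p₀).
PS = (0.35606 − 0.051852) / 0.94815 ≈ 0.3208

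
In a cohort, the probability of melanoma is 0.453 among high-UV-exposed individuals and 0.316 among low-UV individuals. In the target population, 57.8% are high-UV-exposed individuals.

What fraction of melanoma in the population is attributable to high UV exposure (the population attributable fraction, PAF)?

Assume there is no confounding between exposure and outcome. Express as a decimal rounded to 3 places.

PAF ≈ 0.200

Let p₁ = 0.453, p₀ = 0.316.
Overall risk P(Y=1) = π·p₁ + (1−π)·p₀ = 0.578×0.453 + 0.422×0.316 = 0.39519.
Under exogeneity, PAF = [P(Y=1) − p₀] / P(Y=1).
PAF = (0.39519 − 0.316) / 0.39519 ≈ 0.2004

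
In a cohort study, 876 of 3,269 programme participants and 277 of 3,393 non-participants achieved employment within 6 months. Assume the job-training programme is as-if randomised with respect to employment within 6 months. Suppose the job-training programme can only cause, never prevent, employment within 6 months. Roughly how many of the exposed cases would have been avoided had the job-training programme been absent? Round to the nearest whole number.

p₁ = P(outcome | exposed) = 876/3269 = 0.26797
p₀ = P(outcome | unexposed) = 277/3393 = 0.081639
PN = (p₁ − p₀)/p₁ = (0.26797 − 0.081639) / 0.26797 ≈ 0.69535.
Attributable cases ≈ PN × (exposed cases) = 0.69535 × 876 ≈ 609.12.

about 609 cases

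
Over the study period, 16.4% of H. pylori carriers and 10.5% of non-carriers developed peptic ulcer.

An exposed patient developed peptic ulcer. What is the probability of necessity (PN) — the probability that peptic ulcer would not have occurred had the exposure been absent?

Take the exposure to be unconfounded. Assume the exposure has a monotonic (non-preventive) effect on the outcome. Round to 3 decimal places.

PN ≈ 0.360

p₁ = 0.164, p₀ = 0.105.
Under exogeneity and monotonicity, PN = (p₁ − p₀) / p₁.
PN = (0.164 − 0.105) / 0.164 = 0.059 / 0.164 ≈ 0.3598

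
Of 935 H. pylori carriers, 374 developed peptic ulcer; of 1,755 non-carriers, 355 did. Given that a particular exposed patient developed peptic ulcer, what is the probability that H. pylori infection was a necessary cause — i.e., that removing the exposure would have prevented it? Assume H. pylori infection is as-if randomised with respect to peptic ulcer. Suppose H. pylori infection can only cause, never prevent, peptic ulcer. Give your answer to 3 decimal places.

PN ≈ 0.494

p₁ = P(outcome | exposed) = 374/935 = 0.4
p₀ = P(outcome | unexposed) = 355/1755 = 0.20228
Under exogeneity and monotonicity, PN = (p₁ − p₀) / p₁.
PN = (0.4 − 0.20228) / 0.4 = 0.19772 / 0.4 ≈ 0.4943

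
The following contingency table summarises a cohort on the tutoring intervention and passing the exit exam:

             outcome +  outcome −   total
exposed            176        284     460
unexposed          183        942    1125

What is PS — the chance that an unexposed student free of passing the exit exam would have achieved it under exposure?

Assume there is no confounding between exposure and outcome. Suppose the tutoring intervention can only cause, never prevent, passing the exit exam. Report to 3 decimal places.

p₁ = P(outcome | exposed) = 176/460 = 0.38261
p₀ = P(outcome | unexposed) = 183/1125 = 0.16267
Under exogeneity and monotonicity, PS = (p₁ − p₀) / (1 − p₀).
PS = (0.38261 − 0.16267) / (1 − 0.16267) = 0.21994 / 0.83733 ≈ 0.2627

PS ≈ 0.263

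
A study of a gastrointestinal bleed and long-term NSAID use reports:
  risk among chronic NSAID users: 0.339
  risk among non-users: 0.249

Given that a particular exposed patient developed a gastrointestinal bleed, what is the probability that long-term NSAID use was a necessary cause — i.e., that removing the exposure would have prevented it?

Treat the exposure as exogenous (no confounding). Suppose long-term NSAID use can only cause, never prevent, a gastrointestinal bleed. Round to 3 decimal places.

Let p₁ = 0.339, p₀ = 0.249.
Under exogeneity and monotonicity, PN = (p₁ − p₀) / p₁.
PN = (0.339 − 0.249) / 0.339 = 0.09 / 0.339 ≈ 0.2655

PN ≈ 0.265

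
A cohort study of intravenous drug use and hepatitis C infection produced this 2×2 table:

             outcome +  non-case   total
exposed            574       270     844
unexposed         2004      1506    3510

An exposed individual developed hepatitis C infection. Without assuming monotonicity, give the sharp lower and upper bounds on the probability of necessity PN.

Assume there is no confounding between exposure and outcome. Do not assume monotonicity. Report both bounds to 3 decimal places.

p₁ = P(outcome | exposed) = 574/844 = 0.68009
p₀ = P(outcome | unexposed) = 2004/3510 = 0.57094
Under exogeneity alone the bounds on PN are max{0,(p₁−p₀)/p₁} ≤ PN ≤ min{1,(1−p₀)/p₁}.
  lower = (p₁ − p₀)/p₁ = 0.10915 / 0.68009 ≈ 0.1605
  upper = min{1, (1 − p₀)/p₁} = 0.42906 / 0.68009 ≈ 0.6309

0.160 ≤ PN ≤ 0.631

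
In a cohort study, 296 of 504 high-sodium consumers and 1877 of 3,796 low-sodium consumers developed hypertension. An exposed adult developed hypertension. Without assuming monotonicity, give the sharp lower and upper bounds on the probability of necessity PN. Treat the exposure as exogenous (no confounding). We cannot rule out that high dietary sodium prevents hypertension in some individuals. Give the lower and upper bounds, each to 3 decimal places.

p₁ = P(outcome | exposed) = 296/504 = 0.5873
p₀ = P(outcome | unexposed) = 1877/3796 = 0.49447
Under exogeneity alone the bounds on PN are max{0,(p₁−p₀)/p₁} ≤ PN ≤ min{1,(1−p₀)/p₁}.
  lower = (p₁ − p₀)/p₁ = 0.092834 / 0.5873 ≈ 0.1581
  upper = min{1, (1 − p₀)/p₁} = 0.50553 / 0.5873 ≈ 0.8608

0.158 ≤ PN ≤ 0.861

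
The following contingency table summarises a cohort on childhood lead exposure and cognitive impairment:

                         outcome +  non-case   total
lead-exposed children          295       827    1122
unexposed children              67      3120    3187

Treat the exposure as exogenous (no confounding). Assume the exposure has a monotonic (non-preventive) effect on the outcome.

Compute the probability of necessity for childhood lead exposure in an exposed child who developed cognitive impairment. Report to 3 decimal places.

p₁ = P(outcome | exposed) = 295/1122 = 0.26292
p₀ = P(outcome | unexposed) = 67/3187 = 0.021023
Under exogeneity and monotonicity, PN = (p₁ − p₀)/p₁.
PN = (0.26292 − 0.021023) / 0.26292 ≈ 0.9200

PN ≈ 0.920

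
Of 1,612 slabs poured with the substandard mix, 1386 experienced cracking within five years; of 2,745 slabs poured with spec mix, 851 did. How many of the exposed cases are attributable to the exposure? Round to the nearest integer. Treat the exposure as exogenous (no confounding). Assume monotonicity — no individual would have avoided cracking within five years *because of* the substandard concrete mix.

p₁ = P(outcome | exposed) = 1386/1612 = 0.8598
p₀ = P(outcome | unexposed) = 851/2745 = 0.31002
PN = (p₁ − p₀)/p₁ = (0.8598 − 0.31002) / 0.8598 ≈ 0.63943.
Attributable cases ≈ PN × (exposed cases) = 0.63943 × 1386 ≈ 886.25.

about 886 cases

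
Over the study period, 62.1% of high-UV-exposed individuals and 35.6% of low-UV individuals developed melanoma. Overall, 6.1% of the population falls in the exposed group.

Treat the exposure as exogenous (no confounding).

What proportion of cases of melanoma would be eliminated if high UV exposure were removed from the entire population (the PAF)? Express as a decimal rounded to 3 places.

p₁ = 0.621, p₀ = 0.356.
Overall risk P(Y=1) = π·p₁ + (1−π)·p₀ = 0.061×0.621 + 0.939×0.356 = 0.37217.
Under exogeneity, PAF = [P(Y=1) − p₀] / P(Y=1).
PAF = (0.37217 − 0.356) / 0.37217 ≈ 0.0434

PAF ≈ 0.043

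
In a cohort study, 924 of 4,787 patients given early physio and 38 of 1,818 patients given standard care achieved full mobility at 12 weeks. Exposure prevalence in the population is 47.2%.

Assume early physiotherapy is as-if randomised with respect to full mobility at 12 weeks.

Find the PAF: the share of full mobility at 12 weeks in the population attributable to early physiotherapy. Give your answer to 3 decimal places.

PAF ≈ 0.795

p₁ = P(outcome | exposed) = 924/4787 = 0.19302
p₀ = P(outcome | unexposed) = 38/1818 = 0.020902
Overall risk P(Y=1) = π·p₁ + (1−π)·p₀ = 0.472×0.19302 + 0.528×0.020902 = 0.10214.
Under exogeneity, PAF = [P(Y=1) − p₀] / P(Y=1).
PAF = (0.10214 − 0.020902) / 0.10214 ≈ 0.7954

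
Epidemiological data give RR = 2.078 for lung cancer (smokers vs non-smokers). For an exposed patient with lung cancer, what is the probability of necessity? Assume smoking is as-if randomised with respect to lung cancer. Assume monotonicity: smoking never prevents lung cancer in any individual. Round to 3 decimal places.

PN ≈ 0.519

Under exogeneity and monotonicity, PN = (RR − 1) / RR = 1 − 1/RR.
PN = (2.078 − 1) / 2.078 = 1.078 / 2.078 ≈ 0.5188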